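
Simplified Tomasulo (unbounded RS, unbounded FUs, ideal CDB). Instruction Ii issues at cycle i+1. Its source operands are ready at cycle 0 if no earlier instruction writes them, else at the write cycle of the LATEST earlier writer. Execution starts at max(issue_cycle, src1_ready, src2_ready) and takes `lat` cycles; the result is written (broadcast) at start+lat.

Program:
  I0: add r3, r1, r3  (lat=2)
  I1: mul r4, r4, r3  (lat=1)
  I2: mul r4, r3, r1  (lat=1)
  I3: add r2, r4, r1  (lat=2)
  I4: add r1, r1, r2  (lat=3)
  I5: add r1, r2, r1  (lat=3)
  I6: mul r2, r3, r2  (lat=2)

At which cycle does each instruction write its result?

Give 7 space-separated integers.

Answer: 3 4 4 6 9 12 9

Derivation:
I0 add r3: issue@1 deps=(None,None) exec_start@1 write@3
I1 mul r4: issue@2 deps=(None,0) exec_start@3 write@4
I2 mul r4: issue@3 deps=(0,None) exec_start@3 write@4
I3 add r2: issue@4 deps=(2,None) exec_start@4 write@6
I4 add r1: issue@5 deps=(None,3) exec_start@6 write@9
I5 add r1: issue@6 deps=(3,4) exec_start@9 write@12
I6 mul r2: issue@7 deps=(0,3) exec_start@7 write@9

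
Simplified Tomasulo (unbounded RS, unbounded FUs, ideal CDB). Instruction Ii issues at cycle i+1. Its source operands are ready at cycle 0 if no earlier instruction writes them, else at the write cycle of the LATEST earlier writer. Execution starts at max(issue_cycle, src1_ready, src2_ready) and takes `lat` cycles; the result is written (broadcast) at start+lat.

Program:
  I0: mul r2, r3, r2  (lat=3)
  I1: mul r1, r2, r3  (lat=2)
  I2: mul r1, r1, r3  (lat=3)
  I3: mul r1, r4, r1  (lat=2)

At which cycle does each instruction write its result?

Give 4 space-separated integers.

I0 mul r2: issue@1 deps=(None,None) exec_start@1 write@4
I1 mul r1: issue@2 deps=(0,None) exec_start@4 write@6
I2 mul r1: issue@3 deps=(1,None) exec_start@6 write@9
I3 mul r1: issue@4 deps=(None,2) exec_start@9 write@11

Answer: 4 6 9 11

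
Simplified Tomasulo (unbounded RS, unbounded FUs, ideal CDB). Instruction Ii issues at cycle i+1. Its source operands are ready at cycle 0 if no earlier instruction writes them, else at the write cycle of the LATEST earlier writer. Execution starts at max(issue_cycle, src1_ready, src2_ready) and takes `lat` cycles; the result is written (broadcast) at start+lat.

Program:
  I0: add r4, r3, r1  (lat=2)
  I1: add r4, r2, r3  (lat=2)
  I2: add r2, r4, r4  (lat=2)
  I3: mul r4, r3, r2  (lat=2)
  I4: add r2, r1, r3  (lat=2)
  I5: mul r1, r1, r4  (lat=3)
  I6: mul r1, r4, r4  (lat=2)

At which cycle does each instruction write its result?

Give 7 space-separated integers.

I0 add r4: issue@1 deps=(None,None) exec_start@1 write@3
I1 add r4: issue@2 deps=(None,None) exec_start@2 write@4
I2 add r2: issue@3 deps=(1,1) exec_start@4 write@6
I3 mul r4: issue@4 deps=(None,2) exec_start@6 write@8
I4 add r2: issue@5 deps=(None,None) exec_start@5 write@7
I5 mul r1: issue@6 deps=(None,3) exec_start@8 write@11
I6 mul r1: issue@7 deps=(3,3) exec_start@8 write@10

Answer: 3 4 6 8 7 11 10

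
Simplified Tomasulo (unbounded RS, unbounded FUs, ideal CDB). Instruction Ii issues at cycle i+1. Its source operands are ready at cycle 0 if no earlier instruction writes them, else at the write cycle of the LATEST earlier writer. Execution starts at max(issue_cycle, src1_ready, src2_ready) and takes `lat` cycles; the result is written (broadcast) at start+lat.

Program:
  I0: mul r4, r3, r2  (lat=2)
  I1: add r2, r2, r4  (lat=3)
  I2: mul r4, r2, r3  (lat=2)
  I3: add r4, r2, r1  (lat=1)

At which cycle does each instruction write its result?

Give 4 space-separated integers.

I0 mul r4: issue@1 deps=(None,None) exec_start@1 write@3
I1 add r2: issue@2 deps=(None,0) exec_start@3 write@6
I2 mul r4: issue@3 deps=(1,None) exec_start@6 write@8
I3 add r4: issue@4 deps=(1,None) exec_start@6 write@7

Answer: 3 6 8 7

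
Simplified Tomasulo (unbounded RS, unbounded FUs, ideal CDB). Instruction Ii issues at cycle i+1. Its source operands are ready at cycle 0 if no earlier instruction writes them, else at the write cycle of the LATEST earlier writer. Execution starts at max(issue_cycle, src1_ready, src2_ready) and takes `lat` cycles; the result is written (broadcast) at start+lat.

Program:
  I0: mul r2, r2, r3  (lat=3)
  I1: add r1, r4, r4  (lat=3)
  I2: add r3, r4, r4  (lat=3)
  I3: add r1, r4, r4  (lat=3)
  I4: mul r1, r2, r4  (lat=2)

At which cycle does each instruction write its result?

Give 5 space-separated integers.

I0 mul r2: issue@1 deps=(None,None) exec_start@1 write@4
I1 add r1: issue@2 deps=(None,None) exec_start@2 write@5
I2 add r3: issue@3 deps=(None,None) exec_start@3 write@6
I3 add r1: issue@4 deps=(None,None) exec_start@4 write@7
I4 mul r1: issue@5 deps=(0,None) exec_start@5 write@7

Answer: 4 5 6 7 7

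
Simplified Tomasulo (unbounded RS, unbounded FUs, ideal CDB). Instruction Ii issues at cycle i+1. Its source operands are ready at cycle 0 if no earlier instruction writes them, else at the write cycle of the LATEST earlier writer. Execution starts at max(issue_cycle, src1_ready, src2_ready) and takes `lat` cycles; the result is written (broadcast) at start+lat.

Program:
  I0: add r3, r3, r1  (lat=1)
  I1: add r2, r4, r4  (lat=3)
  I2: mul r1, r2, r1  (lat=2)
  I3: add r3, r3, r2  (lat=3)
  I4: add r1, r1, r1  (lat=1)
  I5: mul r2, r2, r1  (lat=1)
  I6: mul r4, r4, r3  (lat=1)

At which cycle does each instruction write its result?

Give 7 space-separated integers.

I0 add r3: issue@1 deps=(None,None) exec_start@1 write@2
I1 add r2: issue@2 deps=(None,None) exec_start@2 write@5
I2 mul r1: issue@3 deps=(1,None) exec_start@5 write@7
I3 add r3: issue@4 deps=(0,1) exec_start@5 write@8
I4 add r1: issue@5 deps=(2,2) exec_start@7 write@8
I5 mul r2: issue@6 deps=(1,4) exec_start@8 write@9
I6 mul r4: issue@7 deps=(None,3) exec_start@8 write@9

Answer: 2 5 7 8 8 9 9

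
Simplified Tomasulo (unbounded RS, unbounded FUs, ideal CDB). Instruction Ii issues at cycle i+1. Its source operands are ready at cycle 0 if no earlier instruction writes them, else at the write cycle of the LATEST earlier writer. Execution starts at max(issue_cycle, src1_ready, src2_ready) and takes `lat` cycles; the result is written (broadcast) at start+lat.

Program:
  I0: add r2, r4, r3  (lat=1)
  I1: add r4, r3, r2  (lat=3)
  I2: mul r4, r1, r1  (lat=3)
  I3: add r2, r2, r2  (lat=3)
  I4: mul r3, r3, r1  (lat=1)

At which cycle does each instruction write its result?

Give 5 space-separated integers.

I0 add r2: issue@1 deps=(None,None) exec_start@1 write@2
I1 add r4: issue@2 deps=(None,0) exec_start@2 write@5
I2 mul r4: issue@3 deps=(None,None) exec_start@3 write@6
I3 add r2: issue@4 deps=(0,0) exec_start@4 write@7
I4 mul r3: issue@5 deps=(None,None) exec_start@5 write@6

Answer: 2 5 6 7 6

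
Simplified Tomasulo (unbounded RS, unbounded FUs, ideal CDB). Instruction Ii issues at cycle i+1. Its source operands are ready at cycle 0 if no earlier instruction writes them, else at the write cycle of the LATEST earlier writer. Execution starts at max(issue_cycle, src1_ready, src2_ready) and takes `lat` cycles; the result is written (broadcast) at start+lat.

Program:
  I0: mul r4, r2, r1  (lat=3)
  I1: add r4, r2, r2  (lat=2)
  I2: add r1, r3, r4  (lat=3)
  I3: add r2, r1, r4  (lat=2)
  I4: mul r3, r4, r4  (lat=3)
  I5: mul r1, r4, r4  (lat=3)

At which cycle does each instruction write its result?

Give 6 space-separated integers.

I0 mul r4: issue@1 deps=(None,None) exec_start@1 write@4
I1 add r4: issue@2 deps=(None,None) exec_start@2 write@4
I2 add r1: issue@3 deps=(None,1) exec_start@4 write@7
I3 add r2: issue@4 deps=(2,1) exec_start@7 write@9
I4 mul r3: issue@5 deps=(1,1) exec_start@5 write@8
I5 mul r1: issue@6 deps=(1,1) exec_start@6 write@9

Answer: 4 4 7 9 8 9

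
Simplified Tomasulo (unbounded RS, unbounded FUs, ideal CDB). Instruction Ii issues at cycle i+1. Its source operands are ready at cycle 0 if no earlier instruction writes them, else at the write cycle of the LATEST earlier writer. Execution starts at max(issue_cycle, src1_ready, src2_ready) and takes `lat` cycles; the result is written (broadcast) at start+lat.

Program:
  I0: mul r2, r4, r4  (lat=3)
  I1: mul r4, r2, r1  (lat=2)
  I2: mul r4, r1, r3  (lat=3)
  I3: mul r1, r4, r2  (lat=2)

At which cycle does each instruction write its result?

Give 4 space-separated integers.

I0 mul r2: issue@1 deps=(None,None) exec_start@1 write@4
I1 mul r4: issue@2 deps=(0,None) exec_start@4 write@6
I2 mul r4: issue@3 deps=(None,None) exec_start@3 write@6
I3 mul r1: issue@4 deps=(2,0) exec_start@6 write@8

Answer: 4 6 6 8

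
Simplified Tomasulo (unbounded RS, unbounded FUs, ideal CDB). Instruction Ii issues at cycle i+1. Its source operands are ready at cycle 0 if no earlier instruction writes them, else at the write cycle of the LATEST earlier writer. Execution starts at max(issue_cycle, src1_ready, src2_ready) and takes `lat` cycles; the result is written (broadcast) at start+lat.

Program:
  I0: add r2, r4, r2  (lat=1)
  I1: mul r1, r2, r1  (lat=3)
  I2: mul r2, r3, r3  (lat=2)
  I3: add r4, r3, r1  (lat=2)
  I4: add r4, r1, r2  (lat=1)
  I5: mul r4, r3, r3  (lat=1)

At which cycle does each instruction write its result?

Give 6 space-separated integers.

I0 add r2: issue@1 deps=(None,None) exec_start@1 write@2
I1 mul r1: issue@2 deps=(0,None) exec_start@2 write@5
I2 mul r2: issue@3 deps=(None,None) exec_start@3 write@5
I3 add r4: issue@4 deps=(None,1) exec_start@5 write@7
I4 add r4: issue@5 deps=(1,2) exec_start@5 write@6
I5 mul r4: issue@6 deps=(None,None) exec_start@6 write@7

Answer: 2 5 5 7 6 7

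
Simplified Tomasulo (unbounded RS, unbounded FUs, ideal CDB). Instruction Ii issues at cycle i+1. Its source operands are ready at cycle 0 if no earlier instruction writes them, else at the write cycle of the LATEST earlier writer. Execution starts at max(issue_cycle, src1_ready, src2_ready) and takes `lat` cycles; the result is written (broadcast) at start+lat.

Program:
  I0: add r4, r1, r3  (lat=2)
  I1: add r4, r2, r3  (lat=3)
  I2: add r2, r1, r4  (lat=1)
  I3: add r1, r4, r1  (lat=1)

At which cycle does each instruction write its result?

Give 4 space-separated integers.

I0 add r4: issue@1 deps=(None,None) exec_start@1 write@3
I1 add r4: issue@2 deps=(None,None) exec_start@2 write@5
I2 add r2: issue@3 deps=(None,1) exec_start@5 write@6
I3 add r1: issue@4 deps=(1,None) exec_start@5 write@6

Answer: 3 5 6 6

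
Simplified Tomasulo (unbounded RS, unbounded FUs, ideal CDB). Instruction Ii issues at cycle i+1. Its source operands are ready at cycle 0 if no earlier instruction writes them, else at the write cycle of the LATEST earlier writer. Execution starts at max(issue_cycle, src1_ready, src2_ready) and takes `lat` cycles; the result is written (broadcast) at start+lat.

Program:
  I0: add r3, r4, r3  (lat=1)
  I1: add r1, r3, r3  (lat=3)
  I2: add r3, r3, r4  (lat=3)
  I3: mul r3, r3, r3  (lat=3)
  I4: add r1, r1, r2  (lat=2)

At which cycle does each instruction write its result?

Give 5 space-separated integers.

Answer: 2 5 6 9 7

Derivation:
I0 add r3: issue@1 deps=(None,None) exec_start@1 write@2
I1 add r1: issue@2 deps=(0,0) exec_start@2 write@5
I2 add r3: issue@3 deps=(0,None) exec_start@3 write@6
I3 mul r3: issue@4 deps=(2,2) exec_start@6 write@9
I4 add r1: issue@5 deps=(1,None) exec_start@5 write@7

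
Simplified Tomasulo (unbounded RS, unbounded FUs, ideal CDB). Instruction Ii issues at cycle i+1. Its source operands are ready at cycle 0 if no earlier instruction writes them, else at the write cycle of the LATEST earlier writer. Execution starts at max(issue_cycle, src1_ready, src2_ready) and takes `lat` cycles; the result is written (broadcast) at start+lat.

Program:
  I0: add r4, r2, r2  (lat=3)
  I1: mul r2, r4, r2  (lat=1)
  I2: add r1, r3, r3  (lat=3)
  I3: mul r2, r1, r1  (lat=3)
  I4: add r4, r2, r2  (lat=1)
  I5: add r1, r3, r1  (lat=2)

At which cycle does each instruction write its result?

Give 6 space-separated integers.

I0 add r4: issue@1 deps=(None,None) exec_start@1 write@4
I1 mul r2: issue@2 deps=(0,None) exec_start@4 write@5
I2 add r1: issue@3 deps=(None,None) exec_start@3 write@6
I3 mul r2: issue@4 deps=(2,2) exec_start@6 write@9
I4 add r4: issue@5 deps=(3,3) exec_start@9 write@10
I5 add r1: issue@6 deps=(None,2) exec_start@6 write@8

Answer: 4 5 6 9 10 8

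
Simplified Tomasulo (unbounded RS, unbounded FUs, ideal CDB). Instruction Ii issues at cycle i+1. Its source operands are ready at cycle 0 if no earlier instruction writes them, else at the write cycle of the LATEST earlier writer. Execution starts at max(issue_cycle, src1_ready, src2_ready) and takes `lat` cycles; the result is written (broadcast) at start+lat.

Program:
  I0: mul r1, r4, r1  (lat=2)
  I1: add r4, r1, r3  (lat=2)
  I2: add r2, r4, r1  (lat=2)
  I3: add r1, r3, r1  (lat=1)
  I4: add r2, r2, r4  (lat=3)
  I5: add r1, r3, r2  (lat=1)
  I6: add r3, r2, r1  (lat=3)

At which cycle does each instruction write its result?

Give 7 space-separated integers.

I0 mul r1: issue@1 deps=(None,None) exec_start@1 write@3
I1 add r4: issue@2 deps=(0,None) exec_start@3 write@5
I2 add r2: issue@3 deps=(1,0) exec_start@5 write@7
I3 add r1: issue@4 deps=(None,0) exec_start@4 write@5
I4 add r2: issue@5 deps=(2,1) exec_start@7 write@10
I5 add r1: issue@6 deps=(None,4) exec_start@10 write@11
I6 add r3: issue@7 deps=(4,5) exec_start@11 write@14

Answer: 3 5 7 5 10 11 14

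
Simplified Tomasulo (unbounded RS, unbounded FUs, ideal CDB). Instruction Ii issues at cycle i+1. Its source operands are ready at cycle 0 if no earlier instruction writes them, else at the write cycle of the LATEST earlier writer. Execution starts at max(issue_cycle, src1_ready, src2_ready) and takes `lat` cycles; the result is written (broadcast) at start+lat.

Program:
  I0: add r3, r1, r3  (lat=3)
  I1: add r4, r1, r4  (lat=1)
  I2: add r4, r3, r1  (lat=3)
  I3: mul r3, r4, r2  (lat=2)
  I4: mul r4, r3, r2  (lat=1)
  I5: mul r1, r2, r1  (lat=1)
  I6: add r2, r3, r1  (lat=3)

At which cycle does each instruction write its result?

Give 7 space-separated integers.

Answer: 4 3 7 9 10 7 12

Derivation:
I0 add r3: issue@1 deps=(None,None) exec_start@1 write@4
I1 add r4: issue@2 deps=(None,None) exec_start@2 write@3
I2 add r4: issue@3 deps=(0,None) exec_start@4 write@7
I3 mul r3: issue@4 deps=(2,None) exec_start@7 write@9
I4 mul r4: issue@5 deps=(3,None) exec_start@9 write@10
I5 mul r1: issue@6 deps=(None,None) exec_start@6 write@7
I6 add r2: issue@7 deps=(3,5) exec_start@9 write@12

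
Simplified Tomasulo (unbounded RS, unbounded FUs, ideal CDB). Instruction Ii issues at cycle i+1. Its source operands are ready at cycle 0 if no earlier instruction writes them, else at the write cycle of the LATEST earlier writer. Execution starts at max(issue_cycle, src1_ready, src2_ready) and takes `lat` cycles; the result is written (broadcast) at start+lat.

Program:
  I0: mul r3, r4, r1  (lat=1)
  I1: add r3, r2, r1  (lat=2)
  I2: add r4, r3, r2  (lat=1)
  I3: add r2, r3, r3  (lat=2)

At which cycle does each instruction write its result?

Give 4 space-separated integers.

I0 mul r3: issue@1 deps=(None,None) exec_start@1 write@2
I1 add r3: issue@2 deps=(None,None) exec_start@2 write@4
I2 add r4: issue@3 deps=(1,None) exec_start@4 write@5
I3 add r2: issue@4 deps=(1,1) exec_start@4 write@6

Answer: 2 4 5 6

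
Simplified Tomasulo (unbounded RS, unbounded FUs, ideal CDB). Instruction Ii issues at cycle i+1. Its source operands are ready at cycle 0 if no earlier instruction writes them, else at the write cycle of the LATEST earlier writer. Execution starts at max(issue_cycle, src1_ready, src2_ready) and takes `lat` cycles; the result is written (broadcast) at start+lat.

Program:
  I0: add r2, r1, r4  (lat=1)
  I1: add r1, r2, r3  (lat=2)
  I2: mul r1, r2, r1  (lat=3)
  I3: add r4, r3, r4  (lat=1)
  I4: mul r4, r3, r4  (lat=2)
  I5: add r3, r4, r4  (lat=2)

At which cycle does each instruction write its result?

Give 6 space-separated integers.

Answer: 2 4 7 5 7 9

Derivation:
I0 add r2: issue@1 deps=(None,None) exec_start@1 write@2
I1 add r1: issue@2 deps=(0,None) exec_start@2 write@4
I2 mul r1: issue@3 deps=(0,1) exec_start@4 write@7
I3 add r4: issue@4 deps=(None,None) exec_start@4 write@5
I4 mul r4: issue@5 deps=(None,3) exec_start@5 write@7
I5 add r3: issue@6 deps=(4,4) exec_start@7 write@9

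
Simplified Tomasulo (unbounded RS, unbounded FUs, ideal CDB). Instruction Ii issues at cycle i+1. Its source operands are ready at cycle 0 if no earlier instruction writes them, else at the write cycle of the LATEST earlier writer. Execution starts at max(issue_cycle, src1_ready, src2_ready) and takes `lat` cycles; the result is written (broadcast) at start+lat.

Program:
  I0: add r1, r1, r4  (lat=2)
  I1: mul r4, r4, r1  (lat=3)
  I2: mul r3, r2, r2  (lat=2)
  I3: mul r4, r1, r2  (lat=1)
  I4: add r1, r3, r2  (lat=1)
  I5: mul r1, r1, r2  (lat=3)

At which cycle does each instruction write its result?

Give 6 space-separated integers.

Answer: 3 6 5 5 6 9

Derivation:
I0 add r1: issue@1 deps=(None,None) exec_start@1 write@3
I1 mul r4: issue@2 deps=(None,0) exec_start@3 write@6
I2 mul r3: issue@3 deps=(None,None) exec_start@3 write@5
I3 mul r4: issue@4 deps=(0,None) exec_start@4 write@5
I4 add r1: issue@5 deps=(2,None) exec_start@5 write@6
I5 mul r1: issue@6 deps=(4,None) exec_start@6 write@9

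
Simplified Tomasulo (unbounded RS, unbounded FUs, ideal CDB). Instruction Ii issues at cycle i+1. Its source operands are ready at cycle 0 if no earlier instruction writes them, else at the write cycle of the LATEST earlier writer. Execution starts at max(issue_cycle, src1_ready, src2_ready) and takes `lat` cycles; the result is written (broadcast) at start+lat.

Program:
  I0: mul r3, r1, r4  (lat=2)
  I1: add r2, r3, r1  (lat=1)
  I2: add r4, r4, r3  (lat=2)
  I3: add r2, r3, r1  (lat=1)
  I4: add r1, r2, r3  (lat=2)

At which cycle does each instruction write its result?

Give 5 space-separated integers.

I0 mul r3: issue@1 deps=(None,None) exec_start@1 write@3
I1 add r2: issue@2 deps=(0,None) exec_start@3 write@4
I2 add r4: issue@3 deps=(None,0) exec_start@3 write@5
I3 add r2: issue@4 deps=(0,None) exec_start@4 write@5
I4 add r1: issue@5 deps=(3,0) exec_start@5 write@7

Answer: 3 4 5 5 7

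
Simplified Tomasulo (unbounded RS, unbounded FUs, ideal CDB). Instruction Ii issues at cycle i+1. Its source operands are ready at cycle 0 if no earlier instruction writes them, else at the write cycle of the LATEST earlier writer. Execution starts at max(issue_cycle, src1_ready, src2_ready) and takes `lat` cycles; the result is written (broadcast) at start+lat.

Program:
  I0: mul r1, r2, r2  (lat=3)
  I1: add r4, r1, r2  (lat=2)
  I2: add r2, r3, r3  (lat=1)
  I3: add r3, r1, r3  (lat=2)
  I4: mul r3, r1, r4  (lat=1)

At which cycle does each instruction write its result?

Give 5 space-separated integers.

I0 mul r1: issue@1 deps=(None,None) exec_start@1 write@4
I1 add r4: issue@2 deps=(0,None) exec_start@4 write@6
I2 add r2: issue@3 deps=(None,None) exec_start@3 write@4
I3 add r3: issue@4 deps=(0,None) exec_start@4 write@6
I4 mul r3: issue@5 deps=(0,1) exec_start@6 write@7

Answer: 4 6 4 6 7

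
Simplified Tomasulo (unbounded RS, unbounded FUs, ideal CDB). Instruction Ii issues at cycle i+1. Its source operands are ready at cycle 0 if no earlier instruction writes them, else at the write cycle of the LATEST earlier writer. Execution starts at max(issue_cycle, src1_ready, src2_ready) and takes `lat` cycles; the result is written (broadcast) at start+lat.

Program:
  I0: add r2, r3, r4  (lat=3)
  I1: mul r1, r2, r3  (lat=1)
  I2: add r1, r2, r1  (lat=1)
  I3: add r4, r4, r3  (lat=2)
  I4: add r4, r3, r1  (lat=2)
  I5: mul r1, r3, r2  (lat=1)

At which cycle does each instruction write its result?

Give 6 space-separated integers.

Answer: 4 5 6 6 8 7

Derivation:
I0 add r2: issue@1 deps=(None,None) exec_start@1 write@4
I1 mul r1: issue@2 deps=(0,None) exec_start@4 write@5
I2 add r1: issue@3 deps=(0,1) exec_start@5 write@6
I3 add r4: issue@4 deps=(None,None) exec_start@4 write@6
I4 add r4: issue@5 deps=(None,2) exec_start@6 write@8
I5 mul r1: issue@6 deps=(None,0) exec_start@6 write@7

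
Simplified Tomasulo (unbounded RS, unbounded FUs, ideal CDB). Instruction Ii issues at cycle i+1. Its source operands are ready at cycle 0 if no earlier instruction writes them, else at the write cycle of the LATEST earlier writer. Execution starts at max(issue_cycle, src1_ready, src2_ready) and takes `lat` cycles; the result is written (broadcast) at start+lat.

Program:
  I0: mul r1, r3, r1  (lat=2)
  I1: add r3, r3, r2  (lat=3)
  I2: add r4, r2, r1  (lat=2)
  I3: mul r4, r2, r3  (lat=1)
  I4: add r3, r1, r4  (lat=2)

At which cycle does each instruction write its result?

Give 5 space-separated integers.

Answer: 3 5 5 6 8

Derivation:
I0 mul r1: issue@1 deps=(None,None) exec_start@1 write@3
I1 add r3: issue@2 deps=(None,None) exec_start@2 write@5
I2 add r4: issue@3 deps=(None,0) exec_start@3 write@5
I3 mul r4: issue@4 deps=(None,1) exec_start@5 write@6
I4 add r3: issue@5 deps=(0,3) exec_start@6 write@8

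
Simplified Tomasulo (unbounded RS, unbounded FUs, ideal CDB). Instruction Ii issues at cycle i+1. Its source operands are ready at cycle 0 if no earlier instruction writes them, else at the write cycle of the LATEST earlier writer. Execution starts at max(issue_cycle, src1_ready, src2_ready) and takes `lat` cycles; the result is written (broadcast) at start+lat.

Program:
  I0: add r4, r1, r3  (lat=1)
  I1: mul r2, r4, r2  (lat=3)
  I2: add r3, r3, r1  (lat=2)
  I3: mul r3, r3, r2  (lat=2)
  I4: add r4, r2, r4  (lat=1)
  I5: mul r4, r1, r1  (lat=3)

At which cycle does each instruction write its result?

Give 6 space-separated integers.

I0 add r4: issue@1 deps=(None,None) exec_start@1 write@2
I1 mul r2: issue@2 deps=(0,None) exec_start@2 write@5
I2 add r3: issue@3 deps=(None,None) exec_start@3 write@5
I3 mul r3: issue@4 deps=(2,1) exec_start@5 write@7
I4 add r4: issue@5 deps=(1,0) exec_start@5 write@6
I5 mul r4: issue@6 deps=(None,None) exec_start@6 write@9

Answer: 2 5 5 7 6 9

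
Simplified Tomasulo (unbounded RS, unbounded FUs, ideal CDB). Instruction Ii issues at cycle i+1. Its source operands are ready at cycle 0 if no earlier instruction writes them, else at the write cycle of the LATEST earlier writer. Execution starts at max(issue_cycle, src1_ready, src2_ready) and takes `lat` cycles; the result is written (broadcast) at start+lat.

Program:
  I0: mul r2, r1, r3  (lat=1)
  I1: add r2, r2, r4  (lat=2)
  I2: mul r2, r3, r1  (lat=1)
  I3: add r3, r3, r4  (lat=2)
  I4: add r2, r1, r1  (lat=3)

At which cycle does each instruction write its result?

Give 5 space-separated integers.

I0 mul r2: issue@1 deps=(None,None) exec_start@1 write@2
I1 add r2: issue@2 deps=(0,None) exec_start@2 write@4
I2 mul r2: issue@3 deps=(None,None) exec_start@3 write@4
I3 add r3: issue@4 deps=(None,None) exec_start@4 write@6
I4 add r2: issue@5 deps=(None,None) exec_start@5 write@8

Answer: 2 4 4 6 8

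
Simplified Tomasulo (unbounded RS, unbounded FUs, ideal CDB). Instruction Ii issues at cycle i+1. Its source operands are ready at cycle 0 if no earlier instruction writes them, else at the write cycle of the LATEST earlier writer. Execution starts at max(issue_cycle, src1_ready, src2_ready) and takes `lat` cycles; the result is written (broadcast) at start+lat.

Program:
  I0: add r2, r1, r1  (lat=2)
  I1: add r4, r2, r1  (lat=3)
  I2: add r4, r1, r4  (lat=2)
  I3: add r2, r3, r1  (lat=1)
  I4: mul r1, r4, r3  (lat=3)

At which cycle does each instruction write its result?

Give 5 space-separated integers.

I0 add r2: issue@1 deps=(None,None) exec_start@1 write@3
I1 add r4: issue@2 deps=(0,None) exec_start@3 write@6
I2 add r4: issue@3 deps=(None,1) exec_start@6 write@8
I3 add r2: issue@4 deps=(None,None) exec_start@4 write@5
I4 mul r1: issue@5 deps=(2,None) exec_start@8 write@11

Answer: 3 6 8 5 11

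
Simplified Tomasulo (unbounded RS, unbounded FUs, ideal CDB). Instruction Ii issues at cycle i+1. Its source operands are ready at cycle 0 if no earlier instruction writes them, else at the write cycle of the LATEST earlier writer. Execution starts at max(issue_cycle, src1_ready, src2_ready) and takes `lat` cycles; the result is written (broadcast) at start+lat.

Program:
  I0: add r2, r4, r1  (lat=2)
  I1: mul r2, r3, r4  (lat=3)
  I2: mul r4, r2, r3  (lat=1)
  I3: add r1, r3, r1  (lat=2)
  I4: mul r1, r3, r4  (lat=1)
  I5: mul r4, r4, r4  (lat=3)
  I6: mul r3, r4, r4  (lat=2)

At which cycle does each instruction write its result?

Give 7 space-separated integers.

Answer: 3 5 6 6 7 9 11

Derivation:
I0 add r2: issue@1 deps=(None,None) exec_start@1 write@3
I1 mul r2: issue@2 deps=(None,None) exec_start@2 write@5
I2 mul r4: issue@3 deps=(1,None) exec_start@5 write@6
I3 add r1: issue@4 deps=(None,None) exec_start@4 write@6
I4 mul r1: issue@5 deps=(None,2) exec_start@6 write@7
I5 mul r4: issue@6 deps=(2,2) exec_start@6 write@9
I6 mul r3: issue@7 deps=(5,5) exec_start@9 write@11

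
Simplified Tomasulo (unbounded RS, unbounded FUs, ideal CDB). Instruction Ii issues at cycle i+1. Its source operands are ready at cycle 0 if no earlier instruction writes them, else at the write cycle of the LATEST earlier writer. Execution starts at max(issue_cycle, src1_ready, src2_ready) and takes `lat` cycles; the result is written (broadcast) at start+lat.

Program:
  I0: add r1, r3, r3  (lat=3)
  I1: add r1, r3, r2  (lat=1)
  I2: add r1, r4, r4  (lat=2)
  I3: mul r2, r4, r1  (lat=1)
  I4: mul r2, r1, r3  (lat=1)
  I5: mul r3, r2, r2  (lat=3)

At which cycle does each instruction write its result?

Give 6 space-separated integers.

I0 add r1: issue@1 deps=(None,None) exec_start@1 write@4
I1 add r1: issue@2 deps=(None,None) exec_start@2 write@3
I2 add r1: issue@3 deps=(None,None) exec_start@3 write@5
I3 mul r2: issue@4 deps=(None,2) exec_start@5 write@6
I4 mul r2: issue@5 deps=(2,None) exec_start@5 write@6
I5 mul r3: issue@6 deps=(4,4) exec_start@6 write@9

Answer: 4 3 5 6 6 9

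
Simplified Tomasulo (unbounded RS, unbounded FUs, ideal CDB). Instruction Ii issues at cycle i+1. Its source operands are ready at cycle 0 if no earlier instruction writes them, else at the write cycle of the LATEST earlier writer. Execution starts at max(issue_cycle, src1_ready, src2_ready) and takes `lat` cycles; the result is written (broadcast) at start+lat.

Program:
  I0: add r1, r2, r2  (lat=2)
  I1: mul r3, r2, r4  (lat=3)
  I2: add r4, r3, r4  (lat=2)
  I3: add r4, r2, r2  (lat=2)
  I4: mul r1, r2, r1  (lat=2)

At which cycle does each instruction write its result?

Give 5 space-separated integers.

Answer: 3 5 7 6 7

Derivation:
I0 add r1: issue@1 deps=(None,None) exec_start@1 write@3
I1 mul r3: issue@2 deps=(None,None) exec_start@2 write@5
I2 add r4: issue@3 deps=(1,None) exec_start@5 write@7
I3 add r4: issue@4 deps=(None,None) exec_start@4 write@6
I4 mul r1: issue@5 deps=(None,0) exec_start@5 write@7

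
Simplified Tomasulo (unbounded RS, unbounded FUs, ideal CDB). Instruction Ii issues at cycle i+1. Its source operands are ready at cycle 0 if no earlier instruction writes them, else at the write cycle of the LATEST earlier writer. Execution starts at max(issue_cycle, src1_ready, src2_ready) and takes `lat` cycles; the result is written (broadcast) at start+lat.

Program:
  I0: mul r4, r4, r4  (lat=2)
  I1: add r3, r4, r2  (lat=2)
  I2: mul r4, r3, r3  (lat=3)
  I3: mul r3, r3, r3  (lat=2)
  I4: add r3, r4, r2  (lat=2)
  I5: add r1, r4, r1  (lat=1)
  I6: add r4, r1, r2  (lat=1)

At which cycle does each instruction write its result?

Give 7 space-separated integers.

I0 mul r4: issue@1 deps=(None,None) exec_start@1 write@3
I1 add r3: issue@2 deps=(0,None) exec_start@3 write@5
I2 mul r4: issue@3 deps=(1,1) exec_start@5 write@8
I3 mul r3: issue@4 deps=(1,1) exec_start@5 write@7
I4 add r3: issue@5 deps=(2,None) exec_start@8 write@10
I5 add r1: issue@6 deps=(2,None) exec_start@8 write@9
I6 add r4: issue@7 deps=(5,None) exec_start@9 write@10

Answer: 3 5 8 7 10 9 10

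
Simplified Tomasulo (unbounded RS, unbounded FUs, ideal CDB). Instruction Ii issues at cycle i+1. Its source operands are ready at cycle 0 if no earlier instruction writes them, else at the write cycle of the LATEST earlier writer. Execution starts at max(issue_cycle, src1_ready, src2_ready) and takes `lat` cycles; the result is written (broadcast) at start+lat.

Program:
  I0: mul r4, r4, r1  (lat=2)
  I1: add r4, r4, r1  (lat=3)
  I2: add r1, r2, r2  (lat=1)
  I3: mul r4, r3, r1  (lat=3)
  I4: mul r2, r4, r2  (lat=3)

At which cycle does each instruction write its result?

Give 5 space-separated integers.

I0 mul r4: issue@1 deps=(None,None) exec_start@1 write@3
I1 add r4: issue@2 deps=(0,None) exec_start@3 write@6
I2 add r1: issue@3 deps=(None,None) exec_start@3 write@4
I3 mul r4: issue@4 deps=(None,2) exec_start@4 write@7
I4 mul r2: issue@5 deps=(3,None) exec_start@7 write@10

Answer: 3 6 4 7 10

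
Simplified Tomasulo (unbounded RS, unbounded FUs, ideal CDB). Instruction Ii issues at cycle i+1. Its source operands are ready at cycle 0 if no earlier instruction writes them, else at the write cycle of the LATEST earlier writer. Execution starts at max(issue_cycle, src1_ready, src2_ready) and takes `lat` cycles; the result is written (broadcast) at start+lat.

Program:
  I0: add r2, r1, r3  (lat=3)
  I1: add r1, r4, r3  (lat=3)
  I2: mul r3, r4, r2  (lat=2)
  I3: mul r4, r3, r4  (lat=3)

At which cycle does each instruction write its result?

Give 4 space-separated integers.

I0 add r2: issue@1 deps=(None,None) exec_start@1 write@4
I1 add r1: issue@2 deps=(None,None) exec_start@2 write@5
I2 mul r3: issue@3 deps=(None,0) exec_start@4 write@6
I3 mul r4: issue@4 deps=(2,None) exec_start@6 write@9

Answer: 4 5 6 9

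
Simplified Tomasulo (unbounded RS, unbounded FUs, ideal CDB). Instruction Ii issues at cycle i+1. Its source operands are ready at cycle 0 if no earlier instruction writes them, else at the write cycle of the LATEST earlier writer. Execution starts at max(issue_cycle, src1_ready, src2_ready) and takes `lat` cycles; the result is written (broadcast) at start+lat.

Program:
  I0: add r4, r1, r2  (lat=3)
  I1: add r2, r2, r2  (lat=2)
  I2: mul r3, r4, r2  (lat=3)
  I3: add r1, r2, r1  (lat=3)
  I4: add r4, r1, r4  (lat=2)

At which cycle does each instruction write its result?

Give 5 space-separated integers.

I0 add r4: issue@1 deps=(None,None) exec_start@1 write@4
I1 add r2: issue@2 deps=(None,None) exec_start@2 write@4
I2 mul r3: issue@3 deps=(0,1) exec_start@4 write@7
I3 add r1: issue@4 deps=(1,None) exec_start@4 write@7
I4 add r4: issue@5 deps=(3,0) exec_start@7 write@9

Answer: 4 4 7 7 9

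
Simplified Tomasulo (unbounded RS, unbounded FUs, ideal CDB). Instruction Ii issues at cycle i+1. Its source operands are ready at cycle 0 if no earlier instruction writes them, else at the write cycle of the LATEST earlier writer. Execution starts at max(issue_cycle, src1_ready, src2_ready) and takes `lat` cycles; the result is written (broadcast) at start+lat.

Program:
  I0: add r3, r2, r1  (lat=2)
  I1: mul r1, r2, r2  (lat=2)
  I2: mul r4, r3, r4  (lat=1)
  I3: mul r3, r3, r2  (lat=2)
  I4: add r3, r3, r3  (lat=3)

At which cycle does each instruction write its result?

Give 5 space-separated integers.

I0 add r3: issue@1 deps=(None,None) exec_start@1 write@3
I1 mul r1: issue@2 deps=(None,None) exec_start@2 write@4
I2 mul r4: issue@3 deps=(0,None) exec_start@3 write@4
I3 mul r3: issue@4 deps=(0,None) exec_start@4 write@6
I4 add r3: issue@5 deps=(3,3) exec_start@6 write@9

Answer: 3 4 4 6 9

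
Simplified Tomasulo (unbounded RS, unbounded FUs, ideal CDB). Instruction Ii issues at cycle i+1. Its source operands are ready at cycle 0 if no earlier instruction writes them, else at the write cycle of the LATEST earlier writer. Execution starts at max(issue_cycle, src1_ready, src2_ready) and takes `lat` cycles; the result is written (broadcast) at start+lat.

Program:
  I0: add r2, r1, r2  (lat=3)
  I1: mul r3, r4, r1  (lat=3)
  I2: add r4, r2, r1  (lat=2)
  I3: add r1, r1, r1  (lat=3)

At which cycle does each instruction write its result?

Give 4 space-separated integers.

I0 add r2: issue@1 deps=(None,None) exec_start@1 write@4
I1 mul r3: issue@2 deps=(None,None) exec_start@2 write@5
I2 add r4: issue@3 deps=(0,None) exec_start@4 write@6
I3 add r1: issue@4 deps=(None,None) exec_start@4 write@7

Answer: 4 5 6 7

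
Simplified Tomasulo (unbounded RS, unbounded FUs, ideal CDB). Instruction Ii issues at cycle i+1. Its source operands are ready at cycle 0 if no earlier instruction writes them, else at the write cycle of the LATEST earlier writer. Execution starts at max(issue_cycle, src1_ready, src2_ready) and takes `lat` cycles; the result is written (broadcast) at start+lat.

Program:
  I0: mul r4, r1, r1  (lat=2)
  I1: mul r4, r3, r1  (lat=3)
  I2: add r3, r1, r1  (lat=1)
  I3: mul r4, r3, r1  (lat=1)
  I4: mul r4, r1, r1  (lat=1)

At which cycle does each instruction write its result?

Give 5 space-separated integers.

I0 mul r4: issue@1 deps=(None,None) exec_start@1 write@3
I1 mul r4: issue@2 deps=(None,None) exec_start@2 write@5
I2 add r3: issue@3 deps=(None,None) exec_start@3 write@4
I3 mul r4: issue@4 deps=(2,None) exec_start@4 write@5
I4 mul r4: issue@5 deps=(None,None) exec_start@5 write@6

Answer: 3 5 4 5 6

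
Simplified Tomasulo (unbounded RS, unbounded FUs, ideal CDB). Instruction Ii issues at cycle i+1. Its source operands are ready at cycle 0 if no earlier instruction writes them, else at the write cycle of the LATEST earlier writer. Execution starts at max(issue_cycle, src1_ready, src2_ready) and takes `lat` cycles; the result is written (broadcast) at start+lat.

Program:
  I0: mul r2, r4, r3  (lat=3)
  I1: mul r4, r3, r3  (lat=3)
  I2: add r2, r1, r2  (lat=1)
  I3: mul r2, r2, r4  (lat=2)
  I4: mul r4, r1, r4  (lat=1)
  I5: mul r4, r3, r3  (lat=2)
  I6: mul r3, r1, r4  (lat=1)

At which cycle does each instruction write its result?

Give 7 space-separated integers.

Answer: 4 5 5 7 6 8 9

Derivation:
I0 mul r2: issue@1 deps=(None,None) exec_start@1 write@4
I1 mul r4: issue@2 deps=(None,None) exec_start@2 write@5
I2 add r2: issue@3 deps=(None,0) exec_start@4 write@5
I3 mul r2: issue@4 deps=(2,1) exec_start@5 write@7
I4 mul r4: issue@5 deps=(None,1) exec_start@5 write@6
I5 mul r4: issue@6 deps=(None,None) exec_start@6 write@8
I6 mul r3: issue@7 deps=(None,5) exec_start@8 write@9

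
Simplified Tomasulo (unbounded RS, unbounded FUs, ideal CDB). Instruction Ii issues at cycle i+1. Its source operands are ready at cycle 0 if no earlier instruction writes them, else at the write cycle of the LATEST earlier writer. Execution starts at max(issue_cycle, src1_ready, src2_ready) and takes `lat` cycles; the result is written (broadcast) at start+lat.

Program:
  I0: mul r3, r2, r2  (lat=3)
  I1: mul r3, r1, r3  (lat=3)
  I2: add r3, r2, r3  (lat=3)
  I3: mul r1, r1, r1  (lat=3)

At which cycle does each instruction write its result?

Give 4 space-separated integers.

I0 mul r3: issue@1 deps=(None,None) exec_start@1 write@4
I1 mul r3: issue@2 deps=(None,0) exec_start@4 write@7
I2 add r3: issue@3 deps=(None,1) exec_start@7 write@10
I3 mul r1: issue@4 deps=(None,None) exec_start@4 write@7

Answer: 4 7 10 7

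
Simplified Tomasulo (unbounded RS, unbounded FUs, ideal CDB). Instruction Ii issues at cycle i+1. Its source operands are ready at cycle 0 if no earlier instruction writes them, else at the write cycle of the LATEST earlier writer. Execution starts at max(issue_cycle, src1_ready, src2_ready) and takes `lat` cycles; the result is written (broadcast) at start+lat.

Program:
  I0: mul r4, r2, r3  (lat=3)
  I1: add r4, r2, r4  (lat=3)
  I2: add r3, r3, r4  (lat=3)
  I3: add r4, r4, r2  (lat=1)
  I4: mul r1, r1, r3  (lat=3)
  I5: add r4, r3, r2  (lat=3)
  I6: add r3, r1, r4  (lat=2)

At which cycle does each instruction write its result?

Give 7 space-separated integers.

I0 mul r4: issue@1 deps=(None,None) exec_start@1 write@4
I1 add r4: issue@2 deps=(None,0) exec_start@4 write@7
I2 add r3: issue@3 deps=(None,1) exec_start@7 write@10
I3 add r4: issue@4 deps=(1,None) exec_start@7 write@8
I4 mul r1: issue@5 deps=(None,2) exec_start@10 write@13
I5 add r4: issue@6 deps=(2,None) exec_start@10 write@13
I6 add r3: issue@7 deps=(4,5) exec_start@13 write@15

Answer: 4 7 10 8 13 13 15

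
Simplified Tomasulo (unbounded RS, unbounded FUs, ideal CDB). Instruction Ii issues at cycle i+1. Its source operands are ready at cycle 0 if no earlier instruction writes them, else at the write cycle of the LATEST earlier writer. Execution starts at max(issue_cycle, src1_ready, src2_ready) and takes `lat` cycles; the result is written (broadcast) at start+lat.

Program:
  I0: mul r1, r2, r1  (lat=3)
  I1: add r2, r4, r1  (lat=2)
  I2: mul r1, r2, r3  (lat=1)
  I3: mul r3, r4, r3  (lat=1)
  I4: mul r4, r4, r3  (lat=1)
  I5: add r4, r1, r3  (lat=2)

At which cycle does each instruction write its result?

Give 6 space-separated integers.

Answer: 4 6 7 5 6 9

Derivation:
I0 mul r1: issue@1 deps=(None,None) exec_start@1 write@4
I1 add r2: issue@2 deps=(None,0) exec_start@4 write@6
I2 mul r1: issue@3 deps=(1,None) exec_start@6 write@7
I3 mul r3: issue@4 deps=(None,None) exec_start@4 write@5
I4 mul r4: issue@5 deps=(None,3) exec_start@5 write@6
I5 add r4: issue@6 deps=(2,3) exec_start@7 write@9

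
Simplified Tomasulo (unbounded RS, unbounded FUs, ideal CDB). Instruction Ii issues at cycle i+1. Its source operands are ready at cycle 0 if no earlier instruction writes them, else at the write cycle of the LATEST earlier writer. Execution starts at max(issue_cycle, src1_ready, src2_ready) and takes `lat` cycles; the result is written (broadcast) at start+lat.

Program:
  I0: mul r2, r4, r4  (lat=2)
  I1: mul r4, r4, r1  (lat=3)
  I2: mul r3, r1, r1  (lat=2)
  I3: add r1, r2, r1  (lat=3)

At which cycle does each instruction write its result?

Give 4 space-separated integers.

Answer: 3 5 5 7

Derivation:
I0 mul r2: issue@1 deps=(None,None) exec_start@1 write@3
I1 mul r4: issue@2 deps=(None,None) exec_start@2 write@5
I2 mul r3: issue@3 deps=(None,None) exec_start@3 write@5
I3 add r1: issue@4 deps=(0,None) exec_start@4 write@7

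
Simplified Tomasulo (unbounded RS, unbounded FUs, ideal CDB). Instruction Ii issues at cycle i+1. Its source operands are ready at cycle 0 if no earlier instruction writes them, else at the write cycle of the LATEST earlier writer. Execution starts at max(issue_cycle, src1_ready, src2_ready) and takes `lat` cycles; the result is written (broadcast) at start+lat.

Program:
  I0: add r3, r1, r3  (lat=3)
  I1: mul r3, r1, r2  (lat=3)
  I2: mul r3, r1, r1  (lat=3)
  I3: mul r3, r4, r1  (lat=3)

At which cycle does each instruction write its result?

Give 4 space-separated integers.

I0 add r3: issue@1 deps=(None,None) exec_start@1 write@4
I1 mul r3: issue@2 deps=(None,None) exec_start@2 write@5
I2 mul r3: issue@3 deps=(None,None) exec_start@3 write@6
I3 mul r3: issue@4 deps=(None,None) exec_start@4 write@7

Answer: 4 5 6 7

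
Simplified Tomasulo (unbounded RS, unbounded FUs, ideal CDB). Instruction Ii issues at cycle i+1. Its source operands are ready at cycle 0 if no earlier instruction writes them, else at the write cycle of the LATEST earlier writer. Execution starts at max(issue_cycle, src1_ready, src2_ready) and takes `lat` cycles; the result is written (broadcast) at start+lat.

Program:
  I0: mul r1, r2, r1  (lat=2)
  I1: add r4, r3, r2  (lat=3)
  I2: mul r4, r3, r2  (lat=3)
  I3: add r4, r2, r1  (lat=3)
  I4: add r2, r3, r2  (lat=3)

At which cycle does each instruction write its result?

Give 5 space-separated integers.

Answer: 3 5 6 7 8

Derivation:
I0 mul r1: issue@1 deps=(None,None) exec_start@1 write@3
I1 add r4: issue@2 deps=(None,None) exec_start@2 write@5
I2 mul r4: issue@3 deps=(None,None) exec_start@3 write@6
I3 add r4: issue@4 deps=(None,0) exec_start@4 write@7
I4 add r2: issue@5 deps=(None,None) exec_start@5 write@8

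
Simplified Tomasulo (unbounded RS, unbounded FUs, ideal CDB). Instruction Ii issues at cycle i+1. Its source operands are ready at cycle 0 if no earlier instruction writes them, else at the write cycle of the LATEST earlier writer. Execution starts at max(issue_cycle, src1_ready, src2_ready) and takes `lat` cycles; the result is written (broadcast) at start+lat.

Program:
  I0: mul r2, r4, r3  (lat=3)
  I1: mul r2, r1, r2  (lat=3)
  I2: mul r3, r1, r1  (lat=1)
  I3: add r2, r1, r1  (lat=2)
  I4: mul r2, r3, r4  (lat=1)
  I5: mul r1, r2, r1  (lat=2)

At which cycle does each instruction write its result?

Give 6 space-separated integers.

I0 mul r2: issue@1 deps=(None,None) exec_start@1 write@4
I1 mul r2: issue@2 deps=(None,0) exec_start@4 write@7
I2 mul r3: issue@3 deps=(None,None) exec_start@3 write@4
I3 add r2: issue@4 deps=(None,None) exec_start@4 write@6
I4 mul r2: issue@5 deps=(2,None) exec_start@5 write@6
I5 mul r1: issue@6 deps=(4,None) exec_start@6 write@8

Answer: 4 7 4 6 6 8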